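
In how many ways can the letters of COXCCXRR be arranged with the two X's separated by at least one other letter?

1260

There are 8!/(3!·2!·2!) = 1680 arrangements of COXCCXRR in total.
Arrangements with the X's together: treat XX as one letter, giving (7)!/(3!·2!) = 420.
Subtracting, 1680 − 420 = 1260 arrangements keep the X's apart.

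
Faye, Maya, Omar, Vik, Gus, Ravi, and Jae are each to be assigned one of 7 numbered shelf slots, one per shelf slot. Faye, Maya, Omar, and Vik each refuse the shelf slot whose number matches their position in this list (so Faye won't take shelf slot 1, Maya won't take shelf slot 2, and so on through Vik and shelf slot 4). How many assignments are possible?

2790

Let Aᵢ (for 1 ≤ i ≤ 4) be the placements that put person i in their forbidden shelf slot. Any j of these fix j positions, leaving (7−j)! ways to fill the rest, and there are C(4,j) ways to pick which j.
By inclusion–exclusion, the number of valid placements is Σ_{j=0}^{4} (−1)^j C(4,j)·(7−j)!.
Computing: 5040 − 2880 + 720 − 96 + 6 = 2790.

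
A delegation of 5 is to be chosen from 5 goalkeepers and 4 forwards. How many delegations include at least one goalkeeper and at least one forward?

With no constraint there are C(9,5) = 126 possible selections.
Selections missing a whole group: no goalkeepers → C(4,5) = 0; no forwards → C(5,5) = 1.
Both groups omitted at once is impossible, so 126 − 1 = 125.

125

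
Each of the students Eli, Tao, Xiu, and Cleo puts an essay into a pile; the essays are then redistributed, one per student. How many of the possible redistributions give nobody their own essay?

Count assignments avoiding every fixed point. For any j of the 4 students fixed to their own essay, the other 4−j can be arranged in (4−j)! ways.
By inclusion–exclusion this is Σ_{j=0}^{4} (−1)^j C(4,j)·(4−j)!.
Computing: 24 − 24 + 12 − 4 + 1 = 9.

9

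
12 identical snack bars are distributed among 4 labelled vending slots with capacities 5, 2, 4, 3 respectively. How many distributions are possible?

Ignoring the caps, the number of non-negative solutions to x_1+…+x_4 = 12 is C(15,3) = 455.
Subtract solutions that violate a single cap (substitute x_i' = x_i − (cap_i+1)): x_1 ≥ 6 gives C(9,3) = 84; x_2 ≥ 3 gives C(12,3) = 220; x_3 ≥ 5 gives C(10,3) = 120; x_4 ≥ 4 gives C(11,3) = 165. Together 589.
Add back pairs where two caps are both exceeded: 20 + 4 + 10 + 35 + 56 + 20 = 145.
Subtract triples: 0 + 0 + 0 + 1 = 1.
By inclusion–exclusion the count is 455 − 589 + 145 − 1 = 10.

10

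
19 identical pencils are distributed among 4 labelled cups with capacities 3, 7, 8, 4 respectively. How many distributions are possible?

20

By stars and bars, unrestricted non-negative solutions to x_1+…+x_4 = 19 number C(19+3,3) = 1540.
Subtract solutions that violate a single cap (substitute x_i' = x_i − (cap_i+1)): x_1 ≥ 4 gives C(18,3) = 816; x_2 ≥ 8 gives C(14,3) = 364; x_3 ≥ 9 gives C(13,3) = 286; x_4 ≥ 5 gives C(17,3) = 680. Together 2146.
Add back pairs where two caps are both exceeded: 120 + 84 + 286 + 10 + 84 + 56 = 640.
Subtract triples: 0 + 10 + 4 + 0 = 14.
By inclusion–exclusion the count is 1540 − 2146 + 640 − 14 = 20.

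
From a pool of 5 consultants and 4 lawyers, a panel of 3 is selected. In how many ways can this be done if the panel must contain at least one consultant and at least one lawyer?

70

Total 3-person selections from all 9: C(9,3) = 84.
Subtract selections that omit an entire group: no consultants → C(4,3) = 4; no lawyers → C(5,3) = 10.
Both groups omitted at once is impossible, so 84 − 14 = 70.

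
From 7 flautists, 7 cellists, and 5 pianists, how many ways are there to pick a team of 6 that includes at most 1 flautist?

6468

Split by how many flautists are chosen (0 through 1).
Sum: C(7,0)·C(12,6) + C(7,1)·C(12,5) = 924 + 5544 = 6468.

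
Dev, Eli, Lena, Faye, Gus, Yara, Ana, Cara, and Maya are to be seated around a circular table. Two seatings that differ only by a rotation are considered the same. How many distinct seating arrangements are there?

Around a circle, 9 distinct people have 9!/9 = (8)! = 40320 rotationally distinct seatings.

40320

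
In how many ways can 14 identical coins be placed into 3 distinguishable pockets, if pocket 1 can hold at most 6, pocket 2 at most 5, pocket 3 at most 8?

By stars and bars, unrestricted non-negative solutions to x_1+…+x_3 = 14 number C(14+2,2) = 120.
Subtract solutions that violate a single cap (substitute x_i' = x_i − (cap_i+1)): x_1 ≥ 7 gives C(9,2) = 36; x_2 ≥ 6 gives C(10,2) = 45; x_3 ≥ 9 gives C(7,2) = 21. Together 102.
Add back pairs where two caps are both exceeded: 3 + 0 + 0 = 3.
By inclusion–exclusion the count is 120 − 102 + 3 = 21.

21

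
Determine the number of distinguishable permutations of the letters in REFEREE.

105

Letter multiplicities in REFEREE: E×4, F×1, R×2.
The number of distinct arrangements is 7!/(4!·2!) = 5040/48 = 105.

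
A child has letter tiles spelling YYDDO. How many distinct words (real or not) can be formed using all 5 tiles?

The 5 letters of YYDDO have repeats: D appearing twice and Y appearing twice.
Dividing 5! = 120 by 2!·2! = 4 for the repeated letters gives 30.

30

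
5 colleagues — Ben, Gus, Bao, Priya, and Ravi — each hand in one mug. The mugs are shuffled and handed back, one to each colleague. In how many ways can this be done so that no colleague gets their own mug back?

Count assignments avoiding every fixed point. For any j of the 5 colleagues fixed to their own mug, the other 5−j can be arranged in (5−j)! ways.
By inclusion–exclusion this is Σ_{j=0}^{5} (−1)^j C(5,j)·(5−j)!.
Computing: 120 − 120 + 60 − 20 + 5 − 1 = 44.

44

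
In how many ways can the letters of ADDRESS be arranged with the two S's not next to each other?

Total arrangements of ADDRESS: 7!/(2!·2!) = 1260.
If the two S's are adjacent, glue them into one block, leaving 6 items to arrange: (6)!/(2!) = 360 ways.
Hence 1260 − 360 = 900.

900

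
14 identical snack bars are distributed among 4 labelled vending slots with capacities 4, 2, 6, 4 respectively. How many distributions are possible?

10

Without the upper bounds there are C(17,3) = 680 ways to split 14 among 4 vending slots.
Subtract solutions that violate a single cap (substitute x_i' = x_i − (cap_i+1)): x_1 ≥ 5 gives C(12,3) = 220; x_2 ≥ 3 gives C(14,3) = 364; x_3 ≥ 7 gives C(10,3) = 120; x_4 ≥ 5 gives C(12,3) = 220. Together 924.
Add back pairs where two caps are both exceeded: 84 + 10 + 35 + 35 + 84 + 10 = 258.
Subtract triples: 0 + 4 + 0 + 0 = 4.
By inclusion–exclusion the count is 680 − 924 + 258 − 4 = 10.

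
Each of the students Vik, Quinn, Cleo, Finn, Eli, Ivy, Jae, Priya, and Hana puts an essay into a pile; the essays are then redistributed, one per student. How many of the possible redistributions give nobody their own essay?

Let Aᵢ be the assignments in which student i gets their own essay. We want the size of the complement of A₁∪…∪A_9.
By inclusion–exclusion this is Σ_{j=0}^{9} (−1)^j C(9,j)·(9−j)!.
Computing: 362880 − 362880 + 181440 − 60480 + 15120 − 3024 + 504 − 72 + 9 − 1 = 133496.

133496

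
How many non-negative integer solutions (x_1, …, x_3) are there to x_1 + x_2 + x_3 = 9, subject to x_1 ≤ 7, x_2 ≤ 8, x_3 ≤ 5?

41

Without the upper bounds there are C(11,2) = 55 ways to split 9 among 3 variables.
Subtract solutions that violate a single cap (substitute x_i' = x_i − (cap_i+1)): x_1 ≥ 8 gives C(3,2) = 3; x_2 ≥ 9 gives C(2,2) = 1; x_3 ≥ 6 gives C(5,2) = 10. Together 14.
No two caps can be exceeded simultaneously, so the pair terms are all 0.
By inclusion–exclusion the count is 55 − 14 + 0 = 41.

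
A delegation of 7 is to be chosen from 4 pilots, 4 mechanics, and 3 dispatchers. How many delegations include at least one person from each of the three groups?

320

Total 7-person selections from all 11: C(11,7) = 330.
Selections missing a whole group: no pilots → C(7,7) = 1; no mechanics → C(7,7) = 1; no dispatchers → C(8,7) = 8.
Add back selections omitting two groups (i.e. drawn from a single group): C(4,7) + C(4,7) + C(3,7) = 0.
By inclusion–exclusion: 330 − 10 + 0 = 320.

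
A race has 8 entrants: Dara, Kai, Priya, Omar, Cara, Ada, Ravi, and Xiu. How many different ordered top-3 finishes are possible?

There are 8 choices for 1st place, 7 for 2nd, and 6 for 3rd.
That gives 8 × 7 × 6 = 336.

336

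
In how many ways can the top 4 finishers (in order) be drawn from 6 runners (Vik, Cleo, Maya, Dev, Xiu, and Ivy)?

360

This is an ordered selection of 4 from 6: P(6,4).
That gives 6 × 5 × 4 × 3 = 360.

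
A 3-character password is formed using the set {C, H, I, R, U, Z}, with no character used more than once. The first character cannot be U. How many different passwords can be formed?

100

The first character has 6−1 = 5 choices (anything except U).
The remaining 2 characters are filled from the other 5 symbols without repetition: 5 × 4 = 20.
Total: 5 × 20 = 100.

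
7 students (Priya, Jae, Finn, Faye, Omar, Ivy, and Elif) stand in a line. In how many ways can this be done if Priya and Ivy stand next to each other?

1440

Glue Priya and Ivy into one block (2 internal orders), leaving 6 units to arrange in a row.
So the count is 2·(6)! = 1440.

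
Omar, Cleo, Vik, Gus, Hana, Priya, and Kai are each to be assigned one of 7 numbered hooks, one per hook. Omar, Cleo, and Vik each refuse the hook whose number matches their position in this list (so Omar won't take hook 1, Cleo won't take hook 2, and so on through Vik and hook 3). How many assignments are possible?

Let Aᵢ (for i ∈ {1, 2, 3}) be the placements that put person i in their forbidden hook. Any j of these fix j positions, leaving (7−j)! ways to fill the rest, and there are C(3,j) ways to pick which j.
By inclusion–exclusion, the number of valid placements is Σ_{j=0}^{3} (−1)^j C(3,j)·(7−j)!.
Computing: 5040 − 2160 + 360 − 24 = 3216.

3216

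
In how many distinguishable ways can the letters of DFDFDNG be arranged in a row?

DFDFDNG has 7 letters with D appearing 3 times and F appearing twice.
So there are 7! / (3!·2!) = 420 distinguishable arrangements.

420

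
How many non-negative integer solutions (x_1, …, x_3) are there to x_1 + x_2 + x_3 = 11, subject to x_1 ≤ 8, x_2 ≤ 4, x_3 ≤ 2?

9

Ignoring the caps, the number of non-negative solutions to x_1+…+x_3 = 11 is C(13,2) = 78.
Subtract solutions that violate a single cap (substitute x_i' = x_i − (cap_i+1)): x_1 ≥ 9 gives C(4,2) = 6; x_2 ≥ 5 gives C(8,2) = 28; x_3 ≥ 3 gives C(10,2) = 45. Together 79.
Add back pairs where two caps are both exceeded: 0 + 0 + 10 = 10.
By inclusion–exclusion the count is 78 − 79 + 10 = 9.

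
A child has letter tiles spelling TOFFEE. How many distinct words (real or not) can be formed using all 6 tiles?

The 6 letters of TOFFEE have repeats: E appearing twice and F appearing twice.
The number of distinct arrangements is 6!/(2!·2!) = 720/4 = 180.

180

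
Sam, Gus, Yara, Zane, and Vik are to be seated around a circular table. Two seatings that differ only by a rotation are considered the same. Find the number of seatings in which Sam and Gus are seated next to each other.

Glue Sam and Gus into a block (2 internal orders). Seating 4 units around a circle gives (3)! arrangements.
So 2 × (3)! = 2 × 6 = 12.

12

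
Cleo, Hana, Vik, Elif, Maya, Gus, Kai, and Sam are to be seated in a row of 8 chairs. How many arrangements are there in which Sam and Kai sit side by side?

10080

Treat {Sam, Kai} as a single unit. There are 7 units to order, and the pair itself can be ordered 2 ways.
So the count is 2·(7)! = 10080.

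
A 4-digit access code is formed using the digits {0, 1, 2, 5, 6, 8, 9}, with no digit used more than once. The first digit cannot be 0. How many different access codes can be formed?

The first digit has 7−1 = 6 choices (anything except 0).
The remaining 3 digits are filled from the other 6 symbols without repetition: 6 × 5 × 4 = 120.
Total: 6 × 120 = 720.

720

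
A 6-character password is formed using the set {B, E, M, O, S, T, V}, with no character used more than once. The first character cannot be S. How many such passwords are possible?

The first character has 7−1 = 6 choices (anything except S).
The remaining 5 characters are filled from the other 6 symbols without repetition: 6 × 5 × 4 × 3 × 2 = 720.
Total: 6 × 720 = 4320.

4320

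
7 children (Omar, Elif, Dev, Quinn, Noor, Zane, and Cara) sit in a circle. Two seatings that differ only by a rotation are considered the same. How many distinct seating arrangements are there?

Seat Omar anywhere (absorbing the rotational symmetry), then permute the other 6: (6)! = 720.

720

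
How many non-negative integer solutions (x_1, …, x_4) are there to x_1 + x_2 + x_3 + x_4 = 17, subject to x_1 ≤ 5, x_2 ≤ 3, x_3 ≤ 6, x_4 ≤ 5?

10

Without the upper bounds there are C(20,3) = 1140 ways to split 17 among 4 variables.
Subtract solutions that violate a single cap (substitute x_i' = x_i − (cap_i+1)): x_1 ≥ 6 gives C(14,3) = 364; x_2 ≥ 4 gives C(16,3) = 560; x_3 ≥ 7 gives C(13,3) = 286; x_4 ≥ 6 gives C(14,3) = 364. Together 1574.
Add back pairs where two caps are both exceeded: 120 + 35 + 56 + 84 + 120 + 35 = 450.
Subtract triples: 1 + 4 + 0 + 1 = 6.
By inclusion–exclusion the count is 1140 − 1574 + 450 − 6 = 10.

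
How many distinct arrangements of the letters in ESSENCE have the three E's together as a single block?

60

Treat the 3 copies of E as a single block. The multiset to arrange is then {EEE, C, N, S, S}, 5 items in all.
That gives (5)!/(2!) = 60 arrangements.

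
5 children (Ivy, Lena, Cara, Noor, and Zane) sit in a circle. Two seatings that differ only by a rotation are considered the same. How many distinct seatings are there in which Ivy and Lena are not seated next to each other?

Without the restriction there are (4)! = 24 seatings.
Seatings with Ivy beside Lena: treat them as a block with 2 internal orders, giving 2 × (3)! = 12.
Subtracting, 24 − 12 = 12.

12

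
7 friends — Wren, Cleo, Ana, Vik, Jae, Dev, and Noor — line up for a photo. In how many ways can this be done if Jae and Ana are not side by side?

3600

There are 7! = 5040 arrangements in all. If Jae and Ana are adjacent, merging them into one block gives 2·(6)! = 1440 arrangements.
So 5040 − 1440 = 3600 arrangements keep them apart.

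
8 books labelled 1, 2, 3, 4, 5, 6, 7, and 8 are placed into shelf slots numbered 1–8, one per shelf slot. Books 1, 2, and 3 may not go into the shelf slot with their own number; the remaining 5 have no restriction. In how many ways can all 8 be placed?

Let Aᵢ (for i ∈ {1, 2, 3}) be the placements that put book i in its forbidden shelf slot. Any j of these fix j positions, leaving (8−j)! ways to fill the rest, and there are C(3,j) ways to pick which j.
By inclusion–exclusion, the number of valid placements is Σ_{j=0}^{3} (−1)^j C(3,j)·(8−j)!.
Computing: 40320 − 15120 + 2160 − 120 = 27240.

27240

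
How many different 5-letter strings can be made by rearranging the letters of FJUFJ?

Letter multiplicities in FJUFJ: F×2, J×2, U×1.
Dividing 5! = 120 by 2!·2! = 4 for the repeated letters gives 30.

30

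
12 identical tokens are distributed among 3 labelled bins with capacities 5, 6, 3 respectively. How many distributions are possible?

Ignoring the caps, the number of non-negative solutions to x_1+…+x_3 = 12 is C(14,2) = 91.
Subtract solutions that violate a single cap (substitute x_i' = x_i − (cap_i+1)): x_1 ≥ 6 gives C(8,2) = 28; x_2 ≥ 7 gives C(7,2) = 21; x_3 ≥ 4 gives C(10,2) = 45. Together 94.
Add back pairs where two caps are both exceeded: 0 + 6 + 3 = 9.
By inclusion–exclusion the count is 91 − 94 + 9 = 6.

6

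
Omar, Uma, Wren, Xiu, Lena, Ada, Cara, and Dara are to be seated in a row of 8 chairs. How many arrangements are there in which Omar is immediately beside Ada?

Glue Omar and Ada into one block (2 internal orders), leaving 7 units to arrange in a row.
So the count is 2·(7)! = 10080.

10080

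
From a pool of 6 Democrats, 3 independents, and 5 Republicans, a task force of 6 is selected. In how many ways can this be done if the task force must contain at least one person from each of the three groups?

2430

Total 6-person selections from all 14: C(14,6) = 3003.
Selections missing a whole group: no Democrats → C(8,6) = 28; no independents → C(11,6) = 462; no Republicans → C(9,6) = 84.
Add back selections omitting two groups (i.e. drawn from a single group): C(6,6) + C(3,6) + C(5,6) = 1.
By inclusion–exclusion: 3003 − 574 + 1 = 2430.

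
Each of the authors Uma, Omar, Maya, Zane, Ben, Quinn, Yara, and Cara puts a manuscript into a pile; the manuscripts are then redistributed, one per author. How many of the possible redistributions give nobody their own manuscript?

14833

This is the derangement count D_8: permutations of 8 items with no fixed point.
By inclusion–exclusion this is Σ_{j=0}^{8} (−1)^j C(8,j)·(8−j)!.
Computing: 40320 − 40320 + 20160 − 6720 + 1680 − 336 + 56 − 8 + 1 = 14833.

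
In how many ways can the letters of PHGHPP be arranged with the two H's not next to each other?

40

There are 6!/(3!·2!) = 60 arrangements of PHGHPP in total.
Arrangements with the H's together: treat HH as one letter, giving (5)!/(3!) = 20.
Subtracting, 60 − 20 = 40 arrangements keep the H's apart.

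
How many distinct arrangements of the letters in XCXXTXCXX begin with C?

With the first slot taken by C, it remains to arrange the other 8 letters (XXXTXCXX).
Those 8 letters have X appearing 6 times, giving (8)!/(6!) = 56.

56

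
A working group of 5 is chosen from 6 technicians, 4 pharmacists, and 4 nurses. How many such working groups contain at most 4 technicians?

Split by how many technicians are chosen (0 through 4).
Sum: C(6,0)·C(8,5) + C(6,1)·C(8,4) + C(6,2)·C(8,3) + C(6,3)·C(8,2) + C(6,4)·C(8,1) = 56 + 420 + 840 + 560 + 120 = 1996.

1996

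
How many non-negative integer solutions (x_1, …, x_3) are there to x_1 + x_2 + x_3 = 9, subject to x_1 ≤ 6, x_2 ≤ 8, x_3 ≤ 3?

27

By stars and bars, unrestricted non-negative solutions to x_1+…+x_3 = 9 number C(9+2,2) = 55.
Subtract solutions that violate a single cap (substitute x_i' = x_i − (cap_i+1)): x_1 ≥ 7 gives C(4,2) = 6; x_2 ≥ 9 gives C(2,2) = 1; x_3 ≥ 4 gives C(7,2) = 21. Together 28.
No two caps can be exceeded simultaneously, so the pair terms are all 0.
By inclusion–exclusion the count is 55 − 28 + 0 = 27.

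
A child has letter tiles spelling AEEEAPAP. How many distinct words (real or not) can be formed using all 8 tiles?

The 8 letters of AEEEAPAP have repeats: A appearing 3 times, E appearing 3 times, and P appearing twice.
So there are 8! / (3!·3!·2!) = 560 distinguishable arrangements.

560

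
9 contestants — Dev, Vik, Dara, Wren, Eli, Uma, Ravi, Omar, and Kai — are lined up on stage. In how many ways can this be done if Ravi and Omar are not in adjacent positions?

282240

Of the 9! = 362880 arrangements, those with Ravi and Omar adjacent number 2 × 8! = 80640 (treat the pair as a block with 2 internal orders).
So 362880 − 80640 = 282240 arrangements keep them apart.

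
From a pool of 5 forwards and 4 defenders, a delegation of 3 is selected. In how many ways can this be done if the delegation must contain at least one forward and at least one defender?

Total 3-person selections from all 9: C(9,3) = 84.
Selections missing a whole group: no forwards → C(4,3) = 4; no defenders → C(5,3) = 10.
Both groups omitted at once is impossible, so 84 − 14 = 70.

70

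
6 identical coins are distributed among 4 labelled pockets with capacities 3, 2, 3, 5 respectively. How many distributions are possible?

43

Ignoring the caps, the number of non-negative solutions to x_1+…+x_4 = 6 is C(9,3) = 84.
Subtract solutions that violate a single cap (substitute x_i' = x_i − (cap_i+1)): x_1 ≥ 4 gives C(5,3) = 10; x_2 ≥ 3 gives C(6,3) = 20; x_3 ≥ 4 gives C(5,3) = 10; x_4 ≥ 6 gives C(3,3) = 1. Together 41.
No two caps can be exceeded simultaneously, so the pair terms are all 0.
By inclusion–exclusion the count is 84 − 41 + 0 = 43.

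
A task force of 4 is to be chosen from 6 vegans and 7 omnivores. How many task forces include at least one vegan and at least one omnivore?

With no constraint there are C(13,4) = 715 possible selections.
Selections missing a whole group: no vegans → C(7,4) = 35; no omnivores → C(6,4) = 15.
Both groups omitted at once is impossible, so 715 − 50 = 665.

665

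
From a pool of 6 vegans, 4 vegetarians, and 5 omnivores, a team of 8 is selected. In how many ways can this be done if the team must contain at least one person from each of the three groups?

Unrestricted: C(15,8) = 6435 ways to pick any 8 of the 15.
Selections missing a whole group: no vegans → C(9,8) = 9; no vegetarians → C(11,8) = 165; no omnivores → C(10,8) = 45.
Add back selections omitting two groups (i.e. drawn from a single group): C(6,8) + C(4,8) + C(5,8) = 0.
By inclusion–exclusion: 6435 − 219 + 0 = 6216.

6216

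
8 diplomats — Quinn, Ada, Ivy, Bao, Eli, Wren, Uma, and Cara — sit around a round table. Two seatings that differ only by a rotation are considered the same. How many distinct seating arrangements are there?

5040

Fix one person's seat to break rotational symmetry; the remaining 7 people can be arranged in (7)! = 5040 ways.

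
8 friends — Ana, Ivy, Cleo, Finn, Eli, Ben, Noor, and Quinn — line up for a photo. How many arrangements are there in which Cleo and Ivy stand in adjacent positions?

Glue Cleo and Ivy into one block (2 internal orders), leaving 7 units to arrange in a row.
That gives 2 × 7! = 2 × 5040 = 10080.

10080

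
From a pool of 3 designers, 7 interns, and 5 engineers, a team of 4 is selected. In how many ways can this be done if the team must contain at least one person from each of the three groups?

630

With no constraint there are C(15,4) = 1365 possible selections.
Selections missing a whole group: no designers → C(12,4) = 495; no interns → C(8,4) = 70; no engineers → C(10,4) = 210.
Add back selections omitting two groups (i.e. drawn from a single group): C(3,4) + C(7,4) + C(5,4) = 40.
By inclusion–exclusion: 1365 − 775 + 40 = 630.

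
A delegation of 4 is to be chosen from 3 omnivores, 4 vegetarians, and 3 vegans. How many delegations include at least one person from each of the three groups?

126

With no constraint there are C(10,4) = 210 possible selections.
Selections missing a whole group: no omnivores → C(7,4) = 35; no vegetarians → C(6,4) = 15; no vegans → C(7,4) = 35.
Add back selections omitting two groups (i.e. drawn from a single group): C(3,4) + C(4,4) + C(3,4) = 1.
By inclusion–exclusion: 210 − 85 + 1 = 126.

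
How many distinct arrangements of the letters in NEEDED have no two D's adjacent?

40

There are 6!/(3!·2!) = 60 arrangements of NEEDED in total.
Arrangements with the D's together: treat DD as one letter, giving (5)!/(3!) = 20.
Subtracting, 60 − 20 = 40 arrangements keep the D's apart.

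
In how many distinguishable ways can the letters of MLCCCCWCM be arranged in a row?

MLCCCCWCM has 9 letters with C appearing 5 times and M appearing twice.
The number of distinct arrangements is 9!/(5!·2!) = 362880/240 = 1512.

1512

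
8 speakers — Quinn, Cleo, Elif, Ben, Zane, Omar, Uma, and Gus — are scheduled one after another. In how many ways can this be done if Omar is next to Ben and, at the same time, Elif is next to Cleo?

2880

Treat {Omar,Ben} as one block (2 orders) and {Elif,Cleo} as another (2 orders).
That leaves 6 units to arrange: 2 × 2 × 6! = 4 × 720 = 2880.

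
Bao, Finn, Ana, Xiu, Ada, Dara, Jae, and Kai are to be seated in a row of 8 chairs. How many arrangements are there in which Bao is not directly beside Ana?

Of the 8! = 40320 arrangements, those with Bao and Ana adjacent number 2 × 7! = 10080 (treat the pair as a block with 2 internal orders).
Complementary counting: 40320 − 10080 = 30240.

30240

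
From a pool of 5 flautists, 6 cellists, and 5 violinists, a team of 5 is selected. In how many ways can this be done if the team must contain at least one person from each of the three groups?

3200

Total 5-person selections from all 16: C(16,5) = 4368.
Selections missing a whole group: no flautists → C(11,5) = 462; no cellists → C(10,5) = 252; no violinists → C(11,5) = 462.
Add back selections omitting two groups (i.e. drawn from a single group): C(5,5) + C(6,5) + C(5,5) = 8.
By inclusion–exclusion: 4368 − 1176 + 8 = 3200.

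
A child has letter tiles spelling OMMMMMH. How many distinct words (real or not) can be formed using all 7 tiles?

42

The 7 letters of OMMMMMH have repeats: M appearing 5 times.
So there are 7! / (5!) = 42 distinguishable arrangements.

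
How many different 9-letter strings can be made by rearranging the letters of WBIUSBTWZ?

The 9 letters of WBIUSBTWZ have repeats: B appearing twice and W appearing twice.
Dividing 9! = 362880 by 2!·2! = 4 for the repeated letters gives 90720.

90720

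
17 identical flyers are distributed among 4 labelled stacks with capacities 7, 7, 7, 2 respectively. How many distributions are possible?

64

By stars and bars, unrestricted non-negative solutions to x_1+…+x_4 = 17 number C(17+3,3) = 1140.
Subtract solutions that violate a single cap (substitute x_i' = x_i − (cap_i+1)): x_1 ≥ 8 gives C(12,3) = 220; x_2 ≥ 8 gives C(12,3) = 220; x_3 ≥ 8 gives C(12,3) = 220; x_4 ≥ 3 gives C(17,3) = 680. Together 1340.
Add back pairs where two caps are both exceeded: 4 + 4 + 84 + 4 + 84 + 84 = 264.
By inclusion–exclusion the count is 1140 − 1340 + 264 = 64.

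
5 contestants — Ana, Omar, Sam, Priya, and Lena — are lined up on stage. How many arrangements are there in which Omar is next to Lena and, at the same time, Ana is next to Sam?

Treat {Omar,Lena} as one block (2 orders) and {Ana,Sam} as another (2 orders).
That leaves 3 units to arrange: 2 × 2 × 3! = 4 × 6 = 24.

24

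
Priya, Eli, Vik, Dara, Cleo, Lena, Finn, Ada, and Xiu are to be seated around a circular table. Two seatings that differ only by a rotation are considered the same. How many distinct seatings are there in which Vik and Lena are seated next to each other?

10080

Treat {Vik, Lena} as one unit (2 internal orders) and seat the resulting 8 units around the table: (7)! circular arrangements.
So 2 × (7)! = 2 × 5040 = 10080.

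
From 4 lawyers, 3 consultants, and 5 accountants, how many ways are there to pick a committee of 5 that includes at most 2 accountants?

Split by how many accountants are chosen (0 through 2).
Sum: C(5,0)·C(7,5) + C(5,1)·C(7,4) + C(5,2)·C(7,3) = 21 + 175 + 350 = 546.

546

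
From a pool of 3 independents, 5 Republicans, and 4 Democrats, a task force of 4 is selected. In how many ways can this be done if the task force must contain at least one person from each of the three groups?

270

Total 4-person selections from all 12: C(12,4) = 495.
Selections missing a whole group: no independents → C(9,4) = 126; no Republicans → C(7,4) = 35; no Democrats → C(8,4) = 70.
Add back selections omitting two groups (i.e. drawn from a single group): C(3,4) + C(5,4) + C(4,4) = 6.
By inclusion–exclusion: 495 − 231 + 6 = 270.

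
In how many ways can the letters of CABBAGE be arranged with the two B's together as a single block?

Treat the 2 copies of B as a single block. The multiset to arrange is then {BB, A, A, C, E, G}, 6 items in all.
That gives (6)!/(2!) = 360 arrangements.

360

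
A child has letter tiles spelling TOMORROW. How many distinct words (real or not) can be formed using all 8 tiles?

TOMORROW has 8 letters with O appearing 3 times and R appearing twice.
Dividing 8! = 40320 by 3!·2! = 12 for the repeated letters gives 3360.

3360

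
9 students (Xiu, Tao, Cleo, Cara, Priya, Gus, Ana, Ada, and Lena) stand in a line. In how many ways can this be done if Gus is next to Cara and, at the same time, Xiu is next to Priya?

20160

Treat {Gus,Cara} as one block (2 orders) and {Xiu,Priya} as another (2 orders).
That leaves 7 units to arrange: 2 × 2 × 7! = 4 × 5040 = 20160.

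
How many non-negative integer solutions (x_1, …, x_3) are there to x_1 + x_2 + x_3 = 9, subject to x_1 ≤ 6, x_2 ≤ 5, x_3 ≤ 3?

18

Without the upper bounds there are C(11,2) = 55 ways to split 9 among 3 variables.
Subtract solutions that violate a single cap (substitute x_i' = x_i − (cap_i+1)): x_1 ≥ 7 gives C(4,2) = 6; x_2 ≥ 6 gives C(5,2) = 10; x_3 ≥ 4 gives C(7,2) = 21. Together 37.
No two caps can be exceeded simultaneously, so the pair terms are all 0.
By inclusion–exclusion the count is 55 − 37 + 0 = 18.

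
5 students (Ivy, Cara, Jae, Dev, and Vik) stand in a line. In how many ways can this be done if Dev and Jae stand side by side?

Treat {Dev, Jae} as a single unit. There are 4 units to order, and the pair itself can be ordered 2 ways.
That gives 2 × 4! = 2 × 24 = 48.

48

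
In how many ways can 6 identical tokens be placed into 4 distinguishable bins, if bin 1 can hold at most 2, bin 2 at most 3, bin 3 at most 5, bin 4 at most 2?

34

By stars and bars, unrestricted non-negative solutions to x_1+…+x_4 = 6 number C(6+3,3) = 84.
Subtract solutions that violate a single cap (substitute x_i' = x_i − (cap_i+1)): x_1 ≥ 3 gives C(6,3) = 20; x_2 ≥ 4 gives C(5,3) = 10; x_3 ≥ 6 gives C(3,3) = 1; x_4 ≥ 3 gives C(6,3) = 20. Together 51.
Add back pairs where two caps are both exceeded: 0 + 0 + 1 + 0 + 0 + 0 = 1.
By inclusion–exclusion the count is 84 − 51 + 1 = 34.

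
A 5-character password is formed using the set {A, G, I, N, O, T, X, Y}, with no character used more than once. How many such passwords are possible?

6720

Choose and order 5 of the 8 symbols: the first character has 8 options, the next 7, and so on down to 4.
8 × 7 × 6 × 5 × 4 = 6720.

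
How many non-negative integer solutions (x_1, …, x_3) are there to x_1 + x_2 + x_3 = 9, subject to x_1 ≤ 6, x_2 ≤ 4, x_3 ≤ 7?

31

Ignoring the caps, the number of non-negative solutions to x_1+…+x_3 = 9 is C(11,2) = 55.
Subtract solutions that violate a single cap (substitute x_i' = x_i − (cap_i+1)): x_1 ≥ 7 gives C(4,2) = 6; x_2 ≥ 5 gives C(6,2) = 15; x_3 ≥ 8 gives C(3,2) = 3. Together 24.
No two caps can be exceeded simultaneously, so the pair terms are all 0.
By inclusion–exclusion the count is 55 − 24 + 0 = 31.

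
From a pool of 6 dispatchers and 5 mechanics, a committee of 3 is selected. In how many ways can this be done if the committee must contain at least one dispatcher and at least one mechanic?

135

Unrestricted: C(11,3) = 165 ways to pick any 3 of the 11.
Selections missing a whole group: no dispatchers → C(5,3) = 10; no mechanics → C(6,3) = 20.
Both groups omitted at once is impossible, so 165 − 30 = 135.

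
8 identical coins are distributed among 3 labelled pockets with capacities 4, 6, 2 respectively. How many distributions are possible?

Ignoring the caps, the number of non-negative solutions to x_1+…+x_3 = 8 is C(10,2) = 45.
Subtract solutions that violate a single cap (substitute x_i' = x_i − (cap_i+1)): x_1 ≥ 5 gives C(5,2) = 10; x_2 ≥ 7 gives C(3,2) = 3; x_3 ≥ 3 gives C(7,2) = 21. Together 34.
Add back pairs where two caps are both exceeded: 0 + 1 + 0 = 1.
By inclusion–exclusion the count is 45 − 34 + 1 = 12.

12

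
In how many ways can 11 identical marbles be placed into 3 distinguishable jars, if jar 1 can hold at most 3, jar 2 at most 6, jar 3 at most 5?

Without the upper bounds there are C(13,2) = 78 ways to split 11 among 3 jars.
Subtract solutions that violate a single cap (substitute x_i' = x_i − (cap_i+1)): x_1 ≥ 4 gives C(9,2) = 36; x_2 ≥ 7 gives C(6,2) = 15; x_3 ≥ 6 gives C(7,2) = 21. Together 72.
Add back pairs where two caps are both exceeded: 1 + 3 + 0 = 4.
By inclusion–exclusion the count is 78 − 72 + 4 = 10.

10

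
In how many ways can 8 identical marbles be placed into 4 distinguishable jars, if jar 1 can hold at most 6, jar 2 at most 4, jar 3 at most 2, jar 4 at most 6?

82

Ignoring the caps, the number of non-negative solutions to x_1+…+x_4 = 8 is C(11,3) = 165.
Subtract solutions that violate a single cap (substitute x_i' = x_i − (cap_i+1)): x_1 ≥ 7 gives C(4,3) = 4; x_2 ≥ 5 gives C(6,3) = 20; x_3 ≥ 3 gives C(8,3) = 56; x_4 ≥ 7 gives C(4,3) = 4. Together 84.
Add back pairs where two caps are both exceeded: 0 + 0 + 0 + 1 + 0 + 0 = 1.
By inclusion–exclusion the count is 165 − 84 + 1 = 82.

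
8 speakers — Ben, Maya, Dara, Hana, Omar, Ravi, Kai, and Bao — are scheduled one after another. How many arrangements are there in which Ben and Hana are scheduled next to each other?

Treat {Ben, Hana} as a single unit. There are 7 units to order, and the pair itself can be ordered 2 ways.
So the count is 2·(7)! = 10080.

10080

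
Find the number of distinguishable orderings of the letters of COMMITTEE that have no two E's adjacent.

There are 9!/(2!·2!·2!) = 45360 arrangements of COMMITTEE in total.
Arrangements with the E's together: treat EE as one letter, giving (8)!/(2!·2!) = 10080.
Hence 45360 − 10080 = 35280.

35280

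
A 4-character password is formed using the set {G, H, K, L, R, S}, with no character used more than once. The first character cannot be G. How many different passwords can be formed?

The first character has 6−1 = 5 choices (anything except G).
The remaining 3 characters are filled from the other 5 symbols without repetition: 5 × 4 × 3 = 60.
Total: 5 × 60 = 300.

300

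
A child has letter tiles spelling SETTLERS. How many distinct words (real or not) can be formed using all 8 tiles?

5040

SETTLERS has 8 letters with E appearing twice, S appearing twice, and T appearing twice.
So there are 8! / (2!·2!·2!) = 5040 distinguishable arrangements.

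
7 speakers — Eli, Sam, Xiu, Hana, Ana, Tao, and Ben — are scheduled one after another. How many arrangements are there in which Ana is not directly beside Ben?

3600

There are 7! = 5040 arrangements in all. If Ana and Ben are adjacent, merging them into one block gives 2·(6)! = 1440 arrangements.
Complementary counting: 5040 − 1440 = 3600.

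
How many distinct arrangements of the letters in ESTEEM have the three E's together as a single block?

Treat the 3 copies of E as a single block. The multiset to arrange is then {EEE, M, S, T}, 4 items in all.
All 4 items are distinct, so there are (4)! = 24 arrangements.

24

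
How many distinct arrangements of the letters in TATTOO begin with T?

30

Fix T in the first position and arrange the remaining 5 letters.
Those 5 letters have O appearing twice and T appearing twice, giving (5)!/(2!·2!) = 30.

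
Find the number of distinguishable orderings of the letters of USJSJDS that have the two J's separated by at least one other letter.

Total arrangements of USJSJDS: 7!/(3!·2!) = 420.
Arrangements with the J's together: treat JJ as one letter, giving (6)!/(3!) = 120.
Subtracting, 420 − 120 = 300 arrangements keep the J's apart.

300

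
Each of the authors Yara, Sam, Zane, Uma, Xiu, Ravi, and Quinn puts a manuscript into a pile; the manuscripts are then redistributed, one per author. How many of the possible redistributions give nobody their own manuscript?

1854

This is the derangement count D_7: permutations of 7 items with no fixed point.
By inclusion–exclusion this is Σ_{j=0}^{7} (−1)^j C(7,j)·(7−j)!.
Computing: 5040 − 5040 + 2520 − 840 + 210 − 42 + 7 − 1 = 1854.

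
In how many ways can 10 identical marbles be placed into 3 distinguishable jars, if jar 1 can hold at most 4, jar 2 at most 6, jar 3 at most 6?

25

Ignoring the caps, the number of non-negative solutions to x_1+…+x_3 = 10 is C(12,2) = 66.
Subtract solutions that violate a single cap (substitute x_i' = x_i − (cap_i+1)): x_1 ≥ 5 gives C(7,2) = 21; x_2 ≥ 7 gives C(5,2) = 10; x_3 ≥ 7 gives C(5,2) = 10. Together 41.
No two caps can be exceeded simultaneously, so the pair terms are all 0.
By inclusion–exclusion the count is 66 − 41 + 0 = 25.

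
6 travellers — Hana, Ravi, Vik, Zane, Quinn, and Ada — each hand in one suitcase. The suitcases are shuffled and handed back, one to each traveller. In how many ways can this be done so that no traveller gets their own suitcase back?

This is the derangement count D_6: permutations of 6 items with no fixed point.
By inclusion–exclusion this is Σ_{j=0}^{6} (−1)^j C(6,j)·(6−j)!.
Computing: 720 − 720 + 360 − 120 + 30 − 6 + 1 = 265.

265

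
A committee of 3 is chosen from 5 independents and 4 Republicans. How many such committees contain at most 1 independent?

34

Split by how many independents are chosen (0 through 1).
Sum: C(5,0)·C(4,3) + C(5,1)·C(4,2) = 4 + 30 = 34.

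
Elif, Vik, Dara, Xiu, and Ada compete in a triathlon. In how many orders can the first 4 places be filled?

120

This is an ordered selection of 4 from 5: P(5,4).
That gives 5 × 4 × 3 × 2 = 120.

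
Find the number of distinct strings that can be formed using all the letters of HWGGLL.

180

Letter multiplicities in HWGGLL: G×2, H×1, L×2, W×1.
Dividing 6! = 720 by 2!·2! = 4 for the repeated letters gives 180.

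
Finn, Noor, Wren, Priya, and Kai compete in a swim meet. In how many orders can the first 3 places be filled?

There are 5 choices for 1st place, 4 for 2nd, and 3 for 3rd.
That gives 5 × 4 × 3 = 60.

60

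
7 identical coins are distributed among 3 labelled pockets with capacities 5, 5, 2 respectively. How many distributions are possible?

15

Without the upper bounds there are C(9,2) = 36 ways to split 7 among 3 pockets.
Subtract solutions that violate a single cap (substitute x_i' = x_i − (cap_i+1)): x_1 ≥ 6 gives C(3,2) = 3; x_2 ≥ 6 gives C(3,2) = 3; x_3 ≥ 3 gives C(6,2) = 15. Together 21.
No two caps can be exceeded simultaneously, so the pair terms are all 0.
By inclusion–exclusion the count is 36 − 21 + 0 = 15.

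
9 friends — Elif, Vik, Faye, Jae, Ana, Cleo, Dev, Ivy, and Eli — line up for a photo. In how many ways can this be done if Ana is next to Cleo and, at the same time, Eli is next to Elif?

20160

Treat {Ana,Cleo} as one block (2 orders) and {Eli,Elif} as another (2 orders).
That leaves 7 units to arrange: 2 × 2 × 7! = 4 × 5040 = 20160.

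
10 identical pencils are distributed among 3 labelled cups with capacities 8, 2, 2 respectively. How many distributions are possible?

6

By stars and bars, unrestricted non-negative solutions to x_1+…+x_3 = 10 number C(10+2,2) = 66.
Subtract solutions that violate a single cap (substitute x_i' = x_i − (cap_i+1)): x_1 ≥ 9 gives C(3,2) = 3; x_2 ≥ 3 gives C(9,2) = 36; x_3 ≥ 3 gives C(9,2) = 36. Together 75.
Add back pairs where two caps are both exceeded: 0 + 0 + 15 = 15.
By inclusion–exclusion the count is 66 − 75 + 15 = 6.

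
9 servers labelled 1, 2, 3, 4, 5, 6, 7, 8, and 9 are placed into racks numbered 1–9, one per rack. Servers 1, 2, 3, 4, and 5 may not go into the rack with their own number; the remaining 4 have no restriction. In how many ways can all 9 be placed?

205056

Let Aᵢ (for 1 ≤ i ≤ 5) be the placements that put server i in its forbidden rack. Any j of these fix j positions, leaving (9−j)! ways to fill the rest, and there are C(5,j) ways to pick which j.
By inclusion–exclusion, the number of valid placements is Σ_{j=0}^{5} (−1)^j C(5,j)·(9−j)!.
Computing: 362880 − 201600 + 50400 − 7200 + 600 − 24 = 205056.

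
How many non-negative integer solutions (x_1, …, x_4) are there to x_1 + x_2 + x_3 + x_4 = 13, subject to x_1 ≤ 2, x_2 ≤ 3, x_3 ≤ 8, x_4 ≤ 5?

42

Ignoring the caps, the number of non-negative solutions to x_1+…+x_4 = 13 is C(16,3) = 560.
Subtract solutions that violate a single cap (substitute x_i' = x_i − (cap_i+1)): x_1 ≥ 3 gives C(13,3) = 286; x_2 ≥ 4 gives C(12,3) = 220; x_3 ≥ 9 gives C(7,3) = 35; x_4 ≥ 6 gives C(10,3) = 120. Together 661.
Add back pairs where two caps are both exceeded: 84 + 4 + 35 + 1 + 20 + 0 = 144.
Subtract triples: 0 + 1 + 0 + 0 = 1.
By inclusion–exclusion the count is 560 − 661 + 144 − 1 = 42.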